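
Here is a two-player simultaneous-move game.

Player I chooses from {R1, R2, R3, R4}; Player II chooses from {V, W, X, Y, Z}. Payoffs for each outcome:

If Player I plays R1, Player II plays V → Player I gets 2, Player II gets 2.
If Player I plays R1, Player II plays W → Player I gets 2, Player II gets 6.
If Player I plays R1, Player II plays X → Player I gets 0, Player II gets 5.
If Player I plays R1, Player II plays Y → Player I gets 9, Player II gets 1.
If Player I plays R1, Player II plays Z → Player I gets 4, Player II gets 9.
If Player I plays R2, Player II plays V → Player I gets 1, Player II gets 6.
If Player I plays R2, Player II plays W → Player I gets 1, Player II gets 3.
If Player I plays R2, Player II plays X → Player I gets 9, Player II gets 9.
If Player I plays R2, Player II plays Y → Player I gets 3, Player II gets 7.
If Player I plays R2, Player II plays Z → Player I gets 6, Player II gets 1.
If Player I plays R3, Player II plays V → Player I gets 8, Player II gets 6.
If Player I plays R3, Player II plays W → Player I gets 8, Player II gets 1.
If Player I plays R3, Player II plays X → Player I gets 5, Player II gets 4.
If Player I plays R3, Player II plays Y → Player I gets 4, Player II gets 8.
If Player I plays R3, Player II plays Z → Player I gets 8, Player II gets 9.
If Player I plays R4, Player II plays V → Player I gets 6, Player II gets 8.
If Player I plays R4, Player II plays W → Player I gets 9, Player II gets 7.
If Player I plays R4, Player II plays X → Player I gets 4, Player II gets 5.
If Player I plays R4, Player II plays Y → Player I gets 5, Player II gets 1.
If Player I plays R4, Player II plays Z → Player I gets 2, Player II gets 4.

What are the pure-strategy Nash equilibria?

Pure-strategy Nash equilibria: (R2, X) and (R3, Z)

Player I against V: payoffs 2, 1, 8, 6 → best response R3.
Player I against W: payoffs 2, 1, 8, 9 → best response R4.
Player I against X: payoffs 0, 9, 5, 4 → best response R2.
Player I against Y: payoffs 9, 3, 4, 5 → best response R1.
Player I against Z: payoffs 4, 6, 8, 2 → best response R3.
Player II against R1: payoffs 2, 6, 5, 1, 9 → best response Z.
Player II against R2: payoffs 6, 3, 9, 7, 1 → best response X.
Player II against R3: payoffs 6, 1, 4, 8, 9 → best response Z.
Player II against R4: payoffs 8, 7, 5, 1, 4 → best response V.
Mutual best responses: (R2, X); (R3, Z).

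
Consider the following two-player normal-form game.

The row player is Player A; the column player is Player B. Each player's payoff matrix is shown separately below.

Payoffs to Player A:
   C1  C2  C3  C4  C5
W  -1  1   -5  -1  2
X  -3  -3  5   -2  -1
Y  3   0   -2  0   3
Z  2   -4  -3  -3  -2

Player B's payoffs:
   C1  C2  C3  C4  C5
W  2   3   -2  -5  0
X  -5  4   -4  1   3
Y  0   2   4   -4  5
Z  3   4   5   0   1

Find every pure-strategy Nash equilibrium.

Player A against C1: payoffs -1, -3, 3, 2 → best response Y.
Player A against C2: payoffs 1, -3, 0, -4 → best response W.
Player A against C3: payoffs -5, 5, -2, -3 → best response X.
Player A against C4: payoffs -1, -2, 0, -3 → best response Y.
Player A against C5: payoffs 2, -1, 3, -2 → best response Y.
Player B against W: payoffs 2, 3, -2, -5, 0 → best response C2.
Player B against X: payoffs -5, 4, -4, 1, 3 → best response C2.
Player B against Y: payoffs 0, 2, 4, -4, 5 → best response C5.
Player B against Z: payoffs 3, 4, 5, 0, 1 → best response C3.
Mutual best responses: (W, C2); (Y, C5).

(W, C2), (Y, C5)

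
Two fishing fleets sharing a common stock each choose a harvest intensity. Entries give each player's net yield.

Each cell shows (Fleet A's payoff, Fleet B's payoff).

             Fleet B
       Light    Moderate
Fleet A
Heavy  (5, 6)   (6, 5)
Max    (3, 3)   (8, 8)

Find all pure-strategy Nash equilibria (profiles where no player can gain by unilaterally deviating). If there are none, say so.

For each strategy profile, look for a profitable unilateral deviation.
(Heavy, Light): Fleet A gets 5, best alternative 3; Fleet B gets 6, best alternative 5. No profitable deviation — NE.
(Heavy, Moderate): Fleet A can switch to Max (6 → 8). Not NE.
(Max, Light): Fleet A can switch to Heavy (3 → 5). Not NE.
(Max, Moderate): Fleet A gets 8, best alternative 6; Fleet B gets 8, best alternative 3. No profitable deviation — NE.

The pure Nash equilibria are (Heavy, Light); (Max, Moderate).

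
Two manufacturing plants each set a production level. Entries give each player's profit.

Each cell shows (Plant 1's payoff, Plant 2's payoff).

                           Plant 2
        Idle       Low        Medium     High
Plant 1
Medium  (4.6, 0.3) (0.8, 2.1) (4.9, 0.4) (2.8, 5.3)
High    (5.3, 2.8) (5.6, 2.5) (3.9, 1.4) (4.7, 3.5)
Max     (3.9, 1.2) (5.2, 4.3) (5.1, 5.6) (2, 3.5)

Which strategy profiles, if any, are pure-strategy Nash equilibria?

(High, High); (Max, Medium)

Mark each player's best response to every combination of opponents' strategies; a profile where every player is best-responding is a pure Nash equilibrium.
Plant 1 against Idle: payoffs 4.6, 5.3, 3.9 → best response High.
Plant 1 against Low: payoffs 0.8, 5.6, 5.2 → best response High.
Plant 1 against Medium: payoffs 4.9, 3.9, 5.1 → best response Max.
Plant 1 against High: payoffs 2.8, 4.7, 2 → best response High.
Plant 2 against Medium: payoffs 0.3, 2.1, 0.4, 5.3 → best response High.
Plant 2 against High: payoffs 2.8, 2.5, 1.4, 3.5 → best response High.
Plant 2 against Max: payoffs 1.2, 4.3, 5.6, 3.5 → best response Medium.
Mutual best responses: (High, High); (Max, Medium).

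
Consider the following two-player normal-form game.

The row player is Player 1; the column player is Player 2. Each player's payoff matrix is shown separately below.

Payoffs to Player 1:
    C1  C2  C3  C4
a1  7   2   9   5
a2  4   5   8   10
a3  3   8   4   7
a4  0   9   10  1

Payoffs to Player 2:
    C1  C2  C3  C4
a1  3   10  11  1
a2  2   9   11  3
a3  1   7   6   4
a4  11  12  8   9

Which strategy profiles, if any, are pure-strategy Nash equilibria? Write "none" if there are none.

(a1, C1): Player 2 can switch to C2 (3 → 10). Not NE.
(a1, C2): Player 1 can switch to a2 (2 → 5). Not NE.
(a1, C3): Player 1 can switch to a4 (9 → 10). Not NE.
(a1, C4): Player 1 can switch to a2 (5 → 10). Not NE.
(a2, C1): Player 1 can switch to a1 (4 → 7). Not NE.
(a2, C2): Player 1 can switch to a3 (5 → 8). Not NE.
(a2, C3): Player 1 can switch to a1 (8 → 9). Not NE.
(a2, C4): Player 2 can switch to C2 (3 → 9). Not NE.
(a3, C1): Player 1 can switch to a1 (3 → 7). Not NE.
(a3, C2): Player 1 can switch to a4 (8 → 9). Not NE.
(a3, C3): Player 1 can switch to a1 (4 → 9). Not NE.
(a3, C4): Player 1 can switch to a2 (7 → 10). Not NE.
(a4, C2): Player 1 gets 9, best alternative 8; Player 2 gets 12, best alternative 11. No profitable deviation — NE.
(The remaining 3 profiles each have a profitable deviation by the same check.)

Pure NE: (a4, C2)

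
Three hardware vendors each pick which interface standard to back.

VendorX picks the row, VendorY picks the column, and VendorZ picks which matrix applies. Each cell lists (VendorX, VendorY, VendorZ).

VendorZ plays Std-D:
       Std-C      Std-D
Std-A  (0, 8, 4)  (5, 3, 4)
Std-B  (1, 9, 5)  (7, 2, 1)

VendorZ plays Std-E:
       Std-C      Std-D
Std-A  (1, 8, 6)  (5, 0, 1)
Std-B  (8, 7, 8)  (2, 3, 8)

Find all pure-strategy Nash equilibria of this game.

VendorX against (Std-C, Std-D): payoffs 0, 1 → best response Std-B.
VendorX against (Std-C, Std-E): payoffs 1, 8 → best response Std-B.
VendorX against (Std-D, Std-D): payoffs 5, 7 → best response Std-B.
VendorX against (Std-D, Std-E): payoffs 5, 2 → best response Std-A.
VendorY against (Std-A, Std-D): payoffs 8, 3 → best response Std-C.
VendorY against (Std-A, Std-E): payoffs 8, 0 → best response Std-C.
VendorY against (Std-B, Std-D): payoffs 9, 2 → best response Std-C.
VendorY against (Std-B, Std-E): payoffs 7, 3 → best response Std-C.
VendorZ against (Std-A, Std-C): payoffs 4, 6 → best response Std-E.
VendorZ against (Std-A, Std-D): payoffs 4, 1 → best response Std-D.
VendorZ against (Std-B, Std-C): payoffs 5, 8 → best response Std-E.
VendorZ against (Std-B, Std-D): payoffs 1, 8 → best response Std-E.
Mutual best responses: (Std-B, Std-C, Std-E).

The unique pure-strategy Nash equilibrium is (Std-B, Std-C, Std-E).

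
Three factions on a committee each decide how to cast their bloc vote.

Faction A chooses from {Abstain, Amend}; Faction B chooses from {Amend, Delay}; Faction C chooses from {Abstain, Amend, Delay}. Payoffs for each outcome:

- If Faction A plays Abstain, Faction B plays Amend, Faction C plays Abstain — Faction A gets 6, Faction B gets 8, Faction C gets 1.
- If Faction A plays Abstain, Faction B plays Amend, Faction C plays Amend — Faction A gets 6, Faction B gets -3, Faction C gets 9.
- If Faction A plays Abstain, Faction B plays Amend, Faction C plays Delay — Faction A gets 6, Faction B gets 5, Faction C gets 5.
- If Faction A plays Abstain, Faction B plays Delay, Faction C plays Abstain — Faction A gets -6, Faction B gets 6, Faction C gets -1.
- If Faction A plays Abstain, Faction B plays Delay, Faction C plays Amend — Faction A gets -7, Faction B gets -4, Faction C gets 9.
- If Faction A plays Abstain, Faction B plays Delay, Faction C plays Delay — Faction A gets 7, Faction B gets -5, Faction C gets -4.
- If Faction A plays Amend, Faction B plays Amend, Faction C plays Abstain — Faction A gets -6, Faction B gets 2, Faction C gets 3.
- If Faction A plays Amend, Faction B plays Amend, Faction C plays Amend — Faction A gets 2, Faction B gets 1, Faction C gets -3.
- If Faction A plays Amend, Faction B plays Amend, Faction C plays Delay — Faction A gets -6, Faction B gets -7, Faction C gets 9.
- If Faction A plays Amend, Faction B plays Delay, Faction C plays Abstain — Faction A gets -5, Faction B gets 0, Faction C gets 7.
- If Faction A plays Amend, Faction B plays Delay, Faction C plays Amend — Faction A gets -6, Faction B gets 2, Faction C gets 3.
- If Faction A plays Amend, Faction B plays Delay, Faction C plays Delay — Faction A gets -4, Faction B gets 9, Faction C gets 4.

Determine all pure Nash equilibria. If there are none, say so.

The unique pure-strategy Nash equilibrium is (Abstain, Amend, Amend).

(Abstain, Amend, Abstain): Faction C can switch to Amend (1 → 9). Not NE.
(Abstain, Amend, Amend): Faction A gets 6, best alternative 2; Faction B gets -3, best alternative -4; Faction C gets 9, best alternative 5. No profitable deviation — NE.
(Abstain, Amend, Delay): Faction C can switch to Amend (5 → 9). Not NE.
(Abstain, Delay, Abstain): Faction A can switch to Amend (-6 → -5). Not NE.
(Abstain, Delay, Amend): Faction A can switch to Amend (-7 → -6). Not NE.
(Abstain, Delay, Delay): Faction B can switch to Amend (-5 → 5). Not NE.
(Amend, Amend, Abstain): Faction A can switch to Abstain (-6 → 6). Not NE.
(Amend, Amend, Amend): Faction A can switch to Abstain (2 → 6). Not NE.
(Amend, Amend, Delay): Faction A can switch to Abstain (-6 → 6). Not NE.
(Amend, Delay, Abstain): Faction B can switch to Amend (0 → 2). Not NE.
(Amend, Delay, Amend): Faction C can switch to Abstain (3 → 7). Not NE.
(The remaining 1 profile has a profitable deviation by the same check.)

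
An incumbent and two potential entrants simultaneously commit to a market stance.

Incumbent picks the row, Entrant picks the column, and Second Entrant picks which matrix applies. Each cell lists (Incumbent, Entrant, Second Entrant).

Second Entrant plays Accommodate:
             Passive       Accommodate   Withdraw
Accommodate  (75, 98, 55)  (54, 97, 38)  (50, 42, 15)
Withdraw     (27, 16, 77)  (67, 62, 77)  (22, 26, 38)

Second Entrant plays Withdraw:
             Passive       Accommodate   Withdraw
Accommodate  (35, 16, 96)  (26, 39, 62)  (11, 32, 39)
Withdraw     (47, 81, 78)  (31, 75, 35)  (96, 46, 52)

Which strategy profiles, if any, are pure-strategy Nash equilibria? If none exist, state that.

Incumbent against (Passive, Accommodate): payoffs 75, 27 → best response Accommodate.
Incumbent against (Passive, Withdraw): payoffs 35, 47 → best response Withdraw.
Incumbent against (Accommodate, Accommodate): payoffs 54, 67 → best response Withdraw.
Incumbent against (Accommodate, Withdraw): payoffs 26, 31 → best response Withdraw.
Incumbent against (Withdraw, Accommodate): payoffs 50, 22 → best response Accommodate.
Incumbent against (Withdraw, Withdraw): payoffs 11, 96 → best response Withdraw.
Entrant against (Accommodate, Accommodate): payoffs 98, 97, 42 → best response Passive.
Entrant against (Accommodate, Withdraw): payoffs 16, 39, 32 → best response Accommodate.
Entrant against (Withdraw, Accommodate): payoffs 16, 62, 26 → best response Accommodate.
Entrant against (Withdraw, Withdraw): payoffs 81, 75, 46 → best response Passive.
Second Entrant against (Accommodate, Passive): payoffs 55, 96 → best response Withdraw.
Second Entrant against (Accommodate, Accommodate): payoffs 38, 62 → best response Withdraw.
Second Entrant against (Accommodate, Withdraw): payoffs 15, 39 → best response Withdraw.
Second Entrant against (Withdraw, Passive): payoffs 77, 78 → best response Withdraw.
Second Entrant against (Withdraw, Accommodate): payoffs 77, 35 → best response Accommodate.
Second Entrant against (Withdraw, Withdraw): payoffs 38, 52 → best response Withdraw.
Mutual best responses: (Withdraw, Passive, Withdraw); (Withdraw, Accommodate, Accommodate).

The pure Nash equilibria are (Withdraw, Passive, Withdraw), (Withdraw, Accommodate, Accommodate).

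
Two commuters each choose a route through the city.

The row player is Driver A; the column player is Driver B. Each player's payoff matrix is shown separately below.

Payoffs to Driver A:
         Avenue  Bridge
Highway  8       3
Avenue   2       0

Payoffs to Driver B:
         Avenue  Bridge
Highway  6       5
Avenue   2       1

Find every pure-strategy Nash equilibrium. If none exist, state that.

Pure NE: (Highway, Avenue)

Driver A against Avenue: payoffs 8, 2 → best response Highway.
Driver A against Bridge: payoffs 3, 0 → best response Highway.
Driver B against Highway: payoffs 6, 5 → best response Avenue.
Driver B against Avenue: payoffs 2, 1 → best response Avenue.
Mutual best responses: (Highway, Avenue).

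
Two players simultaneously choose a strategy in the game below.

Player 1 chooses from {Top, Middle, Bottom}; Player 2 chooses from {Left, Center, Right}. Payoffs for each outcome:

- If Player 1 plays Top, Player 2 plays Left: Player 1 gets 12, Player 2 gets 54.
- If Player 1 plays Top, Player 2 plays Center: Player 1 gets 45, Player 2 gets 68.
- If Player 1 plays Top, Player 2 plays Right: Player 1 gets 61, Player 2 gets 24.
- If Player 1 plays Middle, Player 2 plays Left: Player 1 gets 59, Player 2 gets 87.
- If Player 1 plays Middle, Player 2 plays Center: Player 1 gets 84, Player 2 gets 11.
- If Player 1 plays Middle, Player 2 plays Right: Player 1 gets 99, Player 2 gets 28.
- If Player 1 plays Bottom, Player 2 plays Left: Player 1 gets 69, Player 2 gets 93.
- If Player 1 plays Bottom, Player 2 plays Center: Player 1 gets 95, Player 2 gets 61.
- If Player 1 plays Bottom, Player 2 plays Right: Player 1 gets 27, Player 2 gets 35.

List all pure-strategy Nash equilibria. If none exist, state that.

(Top, Left): Player 1 can switch to Middle (12 → 59). Not NE.
(Top, Center): Player 1 can switch to Middle (45 → 84). Not NE.
(Top, Right): Player 1 can switch to Middle (61 → 99). Not NE.
(Middle, Left): Player 1 can switch to Bottom (59 → 69). Not NE.
(Middle, Center): Player 1 can switch to Bottom (84 → 95). Not NE.
(Middle, Right): Player 2 can switch to Left (28 → 87). Not NE.
(Bottom, Left): Player 1 gets 69, best alternative 59; Player 2 gets 93, best alternative 61. No profitable deviation — NE.
(The remaining 2 profiles each have a profitable deviation by the same check.)

The unique pure-strategy Nash equilibrium is (Bottom, Left).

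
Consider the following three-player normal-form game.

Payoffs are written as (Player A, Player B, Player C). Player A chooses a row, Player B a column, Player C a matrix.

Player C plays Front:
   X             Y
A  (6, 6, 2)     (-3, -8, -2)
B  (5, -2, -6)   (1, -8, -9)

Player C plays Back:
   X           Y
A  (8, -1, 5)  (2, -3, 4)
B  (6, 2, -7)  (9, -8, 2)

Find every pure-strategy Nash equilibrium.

(A, X, Front): Player C can switch to Back (2 → 5). Not NE.
(A, X, Back): Player A gets 8, best alternative 6; Player B gets -1, best alternative -3; Player C gets 5, best alternative 2. No profitable deviation — NE.
(A, Y, Front): Player A can switch to B (-3 → 1). Not NE.
(A, Y, Back): Player A can switch to B (2 → 9). Not NE.
(B, X, Front): Player A can switch to A (5 → 6). Not NE.
(B, X, Back): Player A can switch to A (6 → 8). Not NE.
(B, Y, Front): Player B can switch to X (-8 → -2). Not NE.
(B, Y, Back): Player B can switch to X (-8 → 2). Not NE.

The unique pure-strategy Nash equilibrium is (A, X, Back).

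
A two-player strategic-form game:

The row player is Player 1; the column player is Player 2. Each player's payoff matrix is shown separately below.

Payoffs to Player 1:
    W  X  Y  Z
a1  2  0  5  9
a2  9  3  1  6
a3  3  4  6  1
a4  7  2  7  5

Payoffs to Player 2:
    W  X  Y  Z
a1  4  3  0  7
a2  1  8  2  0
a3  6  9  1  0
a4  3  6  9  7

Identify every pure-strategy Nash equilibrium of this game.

(a1, Z); (a3, X); (a4, Y)

Player 1 against W: payoffs 2, 9, 3, 7 → best response a2.
Player 1 against X: payoffs 0, 3, 4, 2 → best response a3.
Player 1 against Y: payoffs 5, 1, 6, 7 → best response a4.
Player 1 against Z: payoffs 9, 6, 1, 5 → best response a1.
Player 2 against a1: payoffs 4, 3, 0, 7 → best response Z.
Player 2 against a2: payoffs 1, 8, 2, 0 → best response X.
Player 2 against a3: payoffs 6, 9, 1, 0 → best response X.
Player 2 against a4: payoffs 3, 6, 9, 7 → best response Y.
Mutual best responses: (a1, Z); (a3, X); (a4, Y).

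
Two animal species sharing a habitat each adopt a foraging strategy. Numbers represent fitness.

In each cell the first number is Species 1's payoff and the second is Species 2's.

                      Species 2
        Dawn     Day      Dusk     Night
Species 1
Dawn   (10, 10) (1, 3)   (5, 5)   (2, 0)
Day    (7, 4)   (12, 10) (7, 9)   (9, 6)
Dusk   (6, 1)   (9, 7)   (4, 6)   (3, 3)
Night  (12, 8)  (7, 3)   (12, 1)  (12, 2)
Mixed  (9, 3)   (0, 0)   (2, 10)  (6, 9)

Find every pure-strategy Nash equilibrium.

Species 1 against Dawn: payoffs 10, 7, 6, 12, 9 → best response Night.
Species 1 against Day: payoffs 1, 12, 9, 7, 0 → best response Day.
Species 1 against Dusk: payoffs 5, 7, 4, 12, 2 → best response Night.
Species 1 against Night: payoffs 2, 9, 3, 12, 6 → best response Night.
Species 2 against Dawn: payoffs 10, 3, 5, 0 → best response Dawn.
Species 2 against Day: payoffs 4, 10, 9, 6 → best response Day.
Species 2 against Dusk: payoffs 1, 7, 6, 3 → best response Day.
Species 2 against Night: payoffs 8, 3, 1, 2 → best response Dawn.
Species 2 against Mixed: payoffs 3, 0, 10, 9 → best response Dusk.
Mutual best responses: (Day, Day); (Night, Dawn).

Pure-strategy Nash equilibria: (Day, Day), (Night, Dawn)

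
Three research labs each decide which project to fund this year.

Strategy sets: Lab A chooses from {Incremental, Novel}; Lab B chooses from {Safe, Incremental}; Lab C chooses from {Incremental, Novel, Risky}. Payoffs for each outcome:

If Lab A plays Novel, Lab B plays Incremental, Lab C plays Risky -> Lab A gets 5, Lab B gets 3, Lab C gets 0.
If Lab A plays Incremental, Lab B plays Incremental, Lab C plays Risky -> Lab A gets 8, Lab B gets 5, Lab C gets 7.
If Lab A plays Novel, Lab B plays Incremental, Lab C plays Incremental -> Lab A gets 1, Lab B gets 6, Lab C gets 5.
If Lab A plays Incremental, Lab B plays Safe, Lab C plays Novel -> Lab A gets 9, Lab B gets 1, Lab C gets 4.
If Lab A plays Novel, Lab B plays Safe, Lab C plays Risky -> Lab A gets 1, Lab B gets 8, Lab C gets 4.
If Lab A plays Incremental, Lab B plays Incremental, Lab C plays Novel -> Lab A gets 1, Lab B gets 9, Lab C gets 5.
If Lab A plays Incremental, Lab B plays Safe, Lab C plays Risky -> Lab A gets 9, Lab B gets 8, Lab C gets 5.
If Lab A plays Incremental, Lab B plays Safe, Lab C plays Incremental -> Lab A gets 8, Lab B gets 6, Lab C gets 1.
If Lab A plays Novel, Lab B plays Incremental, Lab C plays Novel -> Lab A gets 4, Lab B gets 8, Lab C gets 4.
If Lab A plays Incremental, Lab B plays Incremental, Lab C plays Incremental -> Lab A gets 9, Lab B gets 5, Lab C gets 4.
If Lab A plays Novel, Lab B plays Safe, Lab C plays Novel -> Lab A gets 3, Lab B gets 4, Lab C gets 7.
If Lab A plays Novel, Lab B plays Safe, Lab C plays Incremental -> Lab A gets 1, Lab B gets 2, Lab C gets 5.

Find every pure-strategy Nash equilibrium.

Mark each player's best response to every combination of opponents' strategies; a profile where every player is best-responding is a pure Nash equilibrium.
Lab A against (Safe, Incremental): payoffs 8, 1 → best response Incremental.
Lab A against (Safe, Novel): payoffs 9, 3 → best response Incremental.
Lab A against (Safe, Risky): payoffs 9, 1 → best response Incremental.
Lab A against (Incremental, Incremental): payoffs 9, 1 → best response Incremental.
Lab A against (Incremental, Novel): payoffs 1, 4 → best response Novel.
Lab A against (Incremental, Risky): payoffs 8, 5 → best response Incremental.
Lab B against (Incremental, Incremental): payoffs 6, 5 → best response Safe.
Lab B against (Incremental, Novel): payoffs 1, 9 → best response Incremental.
Lab B against (Incremental, Risky): payoffs 8, 5 → best response Safe.
Lab B against (Novel, Incremental): payoffs 2, 6 → best response Incremental.
Lab B against (Novel, Novel): payoffs 4, 8 → best response Incremental.
Lab B against (Novel, Risky): payoffs 8, 3 → best response Safe.
Lab C against (Incremental, Safe): payoffs 1, 4, 5 → best response Risky.
Lab C against (Incremental, Incremental): payoffs 4, 5, 7 → best response Risky.
Lab C against (Novel, Safe): payoffs 5, 7, 4 → best response Novel.
Lab C against (Novel, Incremental): payoffs 5, 4, 0 → best response Incremental.
Mutual best responses: (Incremental, Safe, Risky).

Pure NE: (Incremental, Safe, Risky)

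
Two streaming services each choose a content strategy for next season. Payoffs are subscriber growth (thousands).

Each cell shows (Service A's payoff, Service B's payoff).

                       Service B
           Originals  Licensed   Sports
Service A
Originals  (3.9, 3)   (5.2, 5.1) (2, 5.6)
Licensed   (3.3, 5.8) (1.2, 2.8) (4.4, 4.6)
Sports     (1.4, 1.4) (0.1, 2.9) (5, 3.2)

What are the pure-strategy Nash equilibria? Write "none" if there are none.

Service A against Originals: payoffs 3.9, 3.3, 1.4 → best response Originals.
Service A against Licensed: payoffs 5.2, 1.2, 0.1 → best response Originals.
Service A against Sports: payoffs 2, 4.4, 5 → best response Sports.
Service B against Originals: payoffs 3, 5.1, 5.6 → best response Sports.
Service B against Licensed: payoffs 5.8, 2.8, 4.6 → best response Originals.
Service B against Sports: payoffs 1.4, 2.9, 3.2 → best response Sports.
Mutual best responses: (Sports, Sports).

The unique pure-strategy Nash equilibrium is (Sports, Sports).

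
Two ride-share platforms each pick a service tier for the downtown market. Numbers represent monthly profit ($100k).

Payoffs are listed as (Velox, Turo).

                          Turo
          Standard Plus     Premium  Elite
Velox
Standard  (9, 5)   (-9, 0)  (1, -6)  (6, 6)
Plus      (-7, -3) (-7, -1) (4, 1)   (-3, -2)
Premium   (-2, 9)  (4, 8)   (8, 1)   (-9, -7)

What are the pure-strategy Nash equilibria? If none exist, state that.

Velox against Standard: payoffs 9, -7, -2 → best response Standard.
Velox against Plus: payoffs -9, -7, 4 → best response Premium.
Velox against Premium: payoffs 1, 4, 8 → best response Premium.
Velox against Elite: payoffs 6, -3, -9 → best response Standard.
Turo against Standard: payoffs 5, 0, -6, 6 → best response Elite.
Turo against Plus: payoffs -3, -1, 1, -2 → best response Premium.
Turo against Premium: payoffs 9, 8, 1, -7 → best response Standard.
Mutual best responses: (Standard, Elite).

(Standard, Elite)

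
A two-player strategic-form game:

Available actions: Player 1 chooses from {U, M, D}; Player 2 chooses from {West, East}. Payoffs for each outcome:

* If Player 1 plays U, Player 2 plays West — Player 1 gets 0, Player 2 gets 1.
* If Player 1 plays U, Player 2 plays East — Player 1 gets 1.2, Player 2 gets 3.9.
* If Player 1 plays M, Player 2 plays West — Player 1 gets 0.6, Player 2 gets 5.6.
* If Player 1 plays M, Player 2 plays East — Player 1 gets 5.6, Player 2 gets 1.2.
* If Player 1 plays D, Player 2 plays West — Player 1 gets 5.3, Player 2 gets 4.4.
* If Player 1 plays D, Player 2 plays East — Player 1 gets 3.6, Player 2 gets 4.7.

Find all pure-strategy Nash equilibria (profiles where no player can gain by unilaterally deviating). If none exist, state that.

Check each profile: it is a Nash equilibrium iff no player can strictly gain by switching unilaterally.
(U, West): Player 1 can switch to M (0 → 0.6). Not NE.
(U, East): Player 1 can switch to M (1.2 → 5.6). Not NE.
(M, West): Player 1 can switch to D (0.6 → 5.3). Not NE.
(M, East): Player 2 can switch to West (1.2 → 5.6). Not NE.
(D, West): Player 2 can switch to East (4.4 → 4.7). Not NE.
(D, East): Player 1 can switch to M (3.6 → 5.6). Not NE.

There is no pure-strategy Nash equilibrium.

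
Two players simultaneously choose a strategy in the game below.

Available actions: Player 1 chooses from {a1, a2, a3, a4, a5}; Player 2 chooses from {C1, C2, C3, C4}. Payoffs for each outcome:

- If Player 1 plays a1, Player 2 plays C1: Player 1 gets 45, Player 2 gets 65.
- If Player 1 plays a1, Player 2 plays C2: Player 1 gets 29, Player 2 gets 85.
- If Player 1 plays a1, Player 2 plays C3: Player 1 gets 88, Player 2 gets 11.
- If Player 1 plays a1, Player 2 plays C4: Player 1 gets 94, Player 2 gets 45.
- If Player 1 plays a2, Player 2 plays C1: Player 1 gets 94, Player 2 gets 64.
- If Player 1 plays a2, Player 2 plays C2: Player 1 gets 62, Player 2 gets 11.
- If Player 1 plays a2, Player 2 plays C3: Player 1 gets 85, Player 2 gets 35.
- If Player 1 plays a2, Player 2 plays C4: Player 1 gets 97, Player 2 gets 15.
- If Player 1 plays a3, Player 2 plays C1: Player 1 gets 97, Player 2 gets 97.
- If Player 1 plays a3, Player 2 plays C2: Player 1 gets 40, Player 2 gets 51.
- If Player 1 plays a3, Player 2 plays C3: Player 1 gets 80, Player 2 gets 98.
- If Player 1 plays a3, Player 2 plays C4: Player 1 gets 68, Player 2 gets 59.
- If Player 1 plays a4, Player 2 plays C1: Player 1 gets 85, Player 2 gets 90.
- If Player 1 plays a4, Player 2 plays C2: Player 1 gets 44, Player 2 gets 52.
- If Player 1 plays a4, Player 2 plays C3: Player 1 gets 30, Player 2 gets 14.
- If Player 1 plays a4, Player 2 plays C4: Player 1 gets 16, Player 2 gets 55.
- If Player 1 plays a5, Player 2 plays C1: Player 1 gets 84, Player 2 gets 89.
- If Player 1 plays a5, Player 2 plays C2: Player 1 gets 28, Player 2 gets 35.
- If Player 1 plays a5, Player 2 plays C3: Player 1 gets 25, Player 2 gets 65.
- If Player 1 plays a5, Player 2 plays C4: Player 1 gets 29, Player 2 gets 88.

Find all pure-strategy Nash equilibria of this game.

Player 1 against C1: payoffs 45, 94, 97, 85, 84 → best response a3.
Player 1 against C2: payoffs 29, 62, 40, 44, 28 → best response a2.
Player 1 against C3: payoffs 88, 85, 80, 30, 25 → best response a1.
Player 1 against C4: payoffs 94, 97, 68, 16, 29 → best response a2.
Player 2 against a1: payoffs 65, 85, 11, 45 → best response C2.
Player 2 against a2: payoffs 64, 11, 35, 15 → best response C1.
Player 2 against a3: payoffs 97, 51, 98, 59 → best response C3.
Player 2 against a4: payoffs 90, 52, 14, 55 → best response C1.
Player 2 against a5: payoffs 89, 35, 65, 88 → best response C1.
No profile is a mutual best response for all players.

There is no pure-strategy Nash equilibrium.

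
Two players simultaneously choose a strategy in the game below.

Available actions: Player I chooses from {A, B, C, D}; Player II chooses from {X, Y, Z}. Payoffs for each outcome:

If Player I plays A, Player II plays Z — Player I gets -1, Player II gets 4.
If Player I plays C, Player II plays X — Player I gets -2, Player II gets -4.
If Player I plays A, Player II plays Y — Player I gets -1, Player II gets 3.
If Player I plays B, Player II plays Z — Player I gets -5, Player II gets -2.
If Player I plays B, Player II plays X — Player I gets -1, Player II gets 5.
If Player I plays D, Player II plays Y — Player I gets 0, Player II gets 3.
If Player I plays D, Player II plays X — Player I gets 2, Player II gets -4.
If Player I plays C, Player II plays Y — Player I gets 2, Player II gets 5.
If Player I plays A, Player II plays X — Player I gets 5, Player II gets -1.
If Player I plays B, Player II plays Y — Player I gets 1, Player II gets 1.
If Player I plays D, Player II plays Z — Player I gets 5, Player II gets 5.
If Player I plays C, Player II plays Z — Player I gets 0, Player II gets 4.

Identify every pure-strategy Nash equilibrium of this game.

(A, X): Player II can switch to Y (-1 → 3). Not NE.
(A, Y): Player I can switch to B (-1 → 1). Not NE.
(A, Z): Player I can switch to C (-1 → 0). Not NE.
(B, X): Player I can switch to A (-1 → 5). Not NE.
(B, Y): Player I can switch to C (1 → 2). Not NE.
(B, Z): Player I can switch to A (-5 → -1). Not NE.
(C, X): Player I can switch to A (-2 → 5). Not NE.
(C, Y): Player I gets 2, best alternative 1; Player II gets 5, best alternative 4. No profitable deviation — NE.
(C, Z): Player I can switch to D (0 → 5). Not NE.
(D, Z): Player I gets 5, best alternative 0; Player II gets 5, best alternative 3. No profitable deviation — NE.
(The remaining 2 profiles each have a profitable deviation by the same check.)

The pure Nash equilibria are (C, Y), (D, Z).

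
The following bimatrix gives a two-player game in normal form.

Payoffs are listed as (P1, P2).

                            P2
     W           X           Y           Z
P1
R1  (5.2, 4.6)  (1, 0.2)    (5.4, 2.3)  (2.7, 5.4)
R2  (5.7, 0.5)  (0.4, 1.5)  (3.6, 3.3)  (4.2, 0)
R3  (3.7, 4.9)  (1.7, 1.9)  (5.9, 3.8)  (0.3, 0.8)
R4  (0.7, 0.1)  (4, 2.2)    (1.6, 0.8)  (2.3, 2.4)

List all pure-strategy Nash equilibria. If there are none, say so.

none

(R1, W): P1 can switch to R2 (5.2 → 5.7). Not NE.
(R1, X): P1 can switch to R3 (1 → 1.7). Not NE.
(R1, Y): P1 can switch to R3 (5.4 → 5.9). Not NE.
(R1, Z): P1 can switch to R2 (2.7 → 4.2). Not NE.
(R2, W): P2 can switch to X (0.5 → 1.5). Not NE.
(R2, X): P1 can switch to R1 (0.4 → 1). Not NE.
(R2, Y): P1 can switch to R1 (3.6 → 5.4). Not NE.
(R2, Z): P2 can switch to W (0 → 0.5). Not NE.
(The remaining 8 profiles each have a profitable deviation by the same check.)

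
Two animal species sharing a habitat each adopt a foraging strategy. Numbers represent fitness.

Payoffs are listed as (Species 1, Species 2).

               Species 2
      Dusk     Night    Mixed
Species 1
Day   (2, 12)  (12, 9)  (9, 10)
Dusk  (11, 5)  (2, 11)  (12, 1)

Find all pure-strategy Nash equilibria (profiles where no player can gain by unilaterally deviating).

(Day, Dusk): Species 1 can switch to Dusk (2 → 11). Not NE.
(Day, Night): Species 2 can switch to Dusk (9 → 12). Not NE.
(Day, Mixed): Species 1 can switch to Dusk (9 → 12). Not NE.
(Dusk, Dusk): Species 2 can switch to Night (5 → 11). Not NE.
(Dusk, Night): Species 1 can switch to Day (2 → 12). Not NE.
(Dusk, Mixed): Species 2 can switch to Dusk (1 → 5). Not NE.

none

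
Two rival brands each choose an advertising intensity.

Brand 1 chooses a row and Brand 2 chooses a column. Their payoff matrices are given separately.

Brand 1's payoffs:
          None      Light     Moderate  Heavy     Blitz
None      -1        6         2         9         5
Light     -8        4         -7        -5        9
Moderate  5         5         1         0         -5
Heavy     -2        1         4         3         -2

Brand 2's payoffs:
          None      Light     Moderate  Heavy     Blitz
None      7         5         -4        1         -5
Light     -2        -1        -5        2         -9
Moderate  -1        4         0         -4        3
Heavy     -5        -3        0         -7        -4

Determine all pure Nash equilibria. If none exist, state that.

The unique pure-strategy Nash equilibrium is (Heavy, Moderate).

For each strategy profile, look for a profitable unilateral deviation.
(None, None): Brand 1 can switch to Moderate (-1 → 5). Not NE.
(None, Light): Brand 2 can switch to None (5 → 7). Not NE.
(None, Moderate): Brand 1 can switch to Heavy (2 → 4). Not NE.
(None, Heavy): Brand 2 can switch to None (1 → 7). Not NE.
(None, Blitz): Brand 1 can switch to Light (5 → 9). Not NE.
(Light, None): Brand 1 can switch to None (-8 → -1). Not NE.
(Light, Light): Brand 1 can switch to None (4 → 6). Not NE.
(Light, Moderate): Brand 1 can switch to None (-7 → 2). Not NE.
(Heavy, Moderate): Brand 1 gets 4, best alternative 2; Brand 2 gets 0, best alternative -3. No profitable deviation — NE.
(The remaining 11 profiles each have a profitable deviation by the same check.)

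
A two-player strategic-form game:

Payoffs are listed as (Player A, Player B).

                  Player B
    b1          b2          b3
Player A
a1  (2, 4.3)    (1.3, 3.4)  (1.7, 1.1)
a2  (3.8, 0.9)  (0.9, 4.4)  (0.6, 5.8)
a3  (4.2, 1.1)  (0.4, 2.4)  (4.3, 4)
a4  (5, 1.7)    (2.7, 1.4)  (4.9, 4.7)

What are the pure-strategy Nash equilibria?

The unique pure-strategy Nash equilibrium is (a4, b3).

For each strategy profile, look for a profitable unilateral deviation.
(a1, b1): Player A can switch to a2 (2 → 3.8). Not NE.
(a1, b2): Player A can switch to a4 (1.3 → 2.7). Not NE.
(a1, b3): Player A can switch to a3 (1.7 → 4.3). Not NE.
(a2, b1): Player A can switch to a3 (3.8 → 4.2). Not NE.
(a2, b2): Player A can switch to a1 (0.9 → 1.3). Not NE.
(a2, b3): Player A can switch to a1 (0.6 → 1.7). Not NE.
(a3, b1): Player A can switch to a4 (4.2 → 5). Not NE.
(a3, b2): Player A can switch to a1 (0.4 → 1.3). Not NE.
(a3, b3): Player A can switch to a4 (4.3 → 4.9). Not NE.
(a4, b1): Player B can switch to b3 (1.7 → 4.7). Not NE.
(a4, b3): Player A gets 4.9, best alternative 4.3; Player B gets 4.7, best alternative 1.7. No profitable deviation — NE.
(The remaining 1 profile has a profitable deviation by the same check.)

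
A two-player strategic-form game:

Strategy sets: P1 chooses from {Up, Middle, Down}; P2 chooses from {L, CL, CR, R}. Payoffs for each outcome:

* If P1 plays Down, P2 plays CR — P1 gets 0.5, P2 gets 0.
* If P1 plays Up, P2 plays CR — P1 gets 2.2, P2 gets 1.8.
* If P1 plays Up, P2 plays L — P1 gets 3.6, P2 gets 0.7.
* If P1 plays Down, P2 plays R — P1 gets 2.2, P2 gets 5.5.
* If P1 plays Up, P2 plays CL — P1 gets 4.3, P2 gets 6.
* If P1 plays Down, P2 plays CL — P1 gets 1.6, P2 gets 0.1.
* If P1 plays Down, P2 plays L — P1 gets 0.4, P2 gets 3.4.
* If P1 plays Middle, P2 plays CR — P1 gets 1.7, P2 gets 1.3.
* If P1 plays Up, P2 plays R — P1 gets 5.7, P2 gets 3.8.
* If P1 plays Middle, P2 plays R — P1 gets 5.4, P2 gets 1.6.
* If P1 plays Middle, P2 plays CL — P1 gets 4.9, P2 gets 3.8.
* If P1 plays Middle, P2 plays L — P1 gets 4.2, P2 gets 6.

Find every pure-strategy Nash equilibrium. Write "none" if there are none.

(Middle, L)

P1 against L: payoffs 3.6, 4.2, 0.4 → best response Middle.
P1 against CL: payoffs 4.3, 4.9, 1.6 → best response Middle.
P1 against CR: payoffs 2.2, 1.7, 0.5 → best response Up.
P1 against R: payoffs 5.7, 5.4, 2.2 → best response Up.
P2 against Up: payoffs 0.7, 6, 1.8, 3.8 → best response CL.
P2 against Middle: payoffs 6, 3.8, 1.3, 1.6 → best response L.
P2 against Down: payoffs 3.4, 0.1, 0, 5.5 → best response R.
Mutual best responses: (Middle, L).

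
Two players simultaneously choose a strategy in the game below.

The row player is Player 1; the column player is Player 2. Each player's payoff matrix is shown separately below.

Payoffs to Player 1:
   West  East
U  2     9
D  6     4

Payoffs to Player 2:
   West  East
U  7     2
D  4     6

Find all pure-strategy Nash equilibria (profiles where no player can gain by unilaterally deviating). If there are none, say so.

This game has no pure Nash equilibrium.

For each strategy profile, look for a profitable unilateral deviation.
(U, West): Player 1 can switch to D (2 → 6). Not NE.
(U, East): Player 2 can switch to West (2 → 7). Not NE.
(D, West): Player 2 can switch to East (4 → 6). Not NE.
(D, East): Player 1 can switch to U (4 → 9). Not NE.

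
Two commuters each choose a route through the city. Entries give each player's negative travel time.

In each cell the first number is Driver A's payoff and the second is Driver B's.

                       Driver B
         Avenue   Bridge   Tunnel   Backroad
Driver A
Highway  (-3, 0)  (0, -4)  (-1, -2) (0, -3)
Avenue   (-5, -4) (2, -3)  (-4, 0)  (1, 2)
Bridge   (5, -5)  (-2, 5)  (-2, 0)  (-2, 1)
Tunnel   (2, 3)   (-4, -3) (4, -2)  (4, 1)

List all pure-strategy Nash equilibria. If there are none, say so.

There is no pure-strategy Nash equilibrium.

(Highway, Avenue): Driver A can switch to Bridge (-3 → 5). Not NE.
(Highway, Bridge): Driver A can switch to Avenue (0 → 2). Not NE.
(Highway, Tunnel): Driver A can switch to Tunnel (-1 → 4). Not NE.
(Highway, Backroad): Driver A can switch to Avenue (0 → 1). Not NE.
(Avenue, Avenue): Driver A can switch to Highway (-5 → -3). Not NE.
(Avenue, Bridge): Driver B can switch to Tunnel (-3 → 0). Not NE.
(Avenue, Tunnel): Driver A can switch to Highway (-4 → -1). Not NE.
(Avenue, Backroad): Driver A can switch to Tunnel (1 → 4). Not NE.
(Bridge, Avenue): Driver B can switch to Bridge (-5 → 5). Not NE.
(Bridge, Bridge): Driver A can switch to Highway (-2 → 0). Not NE.
(Bridge, Tunnel): Driver A can switch to Highway (-2 → -1). Not NE.
(Bridge, Backroad): Driver A can switch to Highway (-2 → 0). Not NE.
(The remaining 4 profiles each have a profitable deviation by the same check.)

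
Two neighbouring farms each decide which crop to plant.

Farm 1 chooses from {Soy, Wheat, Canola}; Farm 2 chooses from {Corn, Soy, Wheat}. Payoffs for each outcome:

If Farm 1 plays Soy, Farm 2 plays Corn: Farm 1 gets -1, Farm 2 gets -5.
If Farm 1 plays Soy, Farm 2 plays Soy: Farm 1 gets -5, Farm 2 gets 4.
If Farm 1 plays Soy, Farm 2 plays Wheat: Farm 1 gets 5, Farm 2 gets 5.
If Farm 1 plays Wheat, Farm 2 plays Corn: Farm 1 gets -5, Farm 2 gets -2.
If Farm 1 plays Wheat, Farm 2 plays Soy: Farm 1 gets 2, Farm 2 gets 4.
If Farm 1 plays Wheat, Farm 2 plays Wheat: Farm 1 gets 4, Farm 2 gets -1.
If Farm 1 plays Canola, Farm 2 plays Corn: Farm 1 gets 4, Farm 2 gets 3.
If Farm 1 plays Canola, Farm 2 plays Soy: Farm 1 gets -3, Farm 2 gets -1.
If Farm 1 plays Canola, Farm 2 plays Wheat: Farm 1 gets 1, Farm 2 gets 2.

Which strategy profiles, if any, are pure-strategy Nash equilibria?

Pure-strategy Nash equilibria: (Soy, Wheat) and (Wheat, Soy) and (Canola, Corn)

Farm 1 against Corn: payoffs -1, -5, 4 → best response Canola.
Farm 1 against Soy: payoffs -5, 2, -3 → best response Wheat.
Farm 1 against Wheat: payoffs 5, 4, 1 → best response Soy.
Farm 2 against Soy: payoffs -5, 4, 5 → best response Wheat.
Farm 2 against Wheat: payoffs -2, 4, -1 → best response Soy.
Farm 2 against Canola: payoffs 3, -1, 2 → best response Corn.
Mutual best responses: (Soy, Wheat); (Wheat, Soy); (Canola, Corn).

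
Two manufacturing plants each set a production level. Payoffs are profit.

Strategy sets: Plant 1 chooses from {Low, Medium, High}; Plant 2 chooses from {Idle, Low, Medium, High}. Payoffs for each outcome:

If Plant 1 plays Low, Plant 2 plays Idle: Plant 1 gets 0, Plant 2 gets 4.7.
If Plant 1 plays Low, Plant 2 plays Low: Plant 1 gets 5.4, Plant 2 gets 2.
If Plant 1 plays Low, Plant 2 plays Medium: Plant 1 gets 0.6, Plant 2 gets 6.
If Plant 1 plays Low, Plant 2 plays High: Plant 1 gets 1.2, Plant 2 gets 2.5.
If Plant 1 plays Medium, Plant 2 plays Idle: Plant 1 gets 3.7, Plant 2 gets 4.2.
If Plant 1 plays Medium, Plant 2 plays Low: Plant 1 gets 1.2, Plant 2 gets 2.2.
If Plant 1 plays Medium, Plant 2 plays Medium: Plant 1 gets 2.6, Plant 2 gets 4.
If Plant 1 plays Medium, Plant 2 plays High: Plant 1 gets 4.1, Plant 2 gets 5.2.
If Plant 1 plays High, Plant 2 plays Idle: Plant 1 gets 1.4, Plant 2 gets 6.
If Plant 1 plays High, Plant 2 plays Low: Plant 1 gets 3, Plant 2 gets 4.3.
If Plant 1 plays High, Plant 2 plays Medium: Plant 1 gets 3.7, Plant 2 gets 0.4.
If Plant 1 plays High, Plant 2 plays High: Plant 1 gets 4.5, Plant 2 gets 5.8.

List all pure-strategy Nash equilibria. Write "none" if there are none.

There is no pure-strategy Nash equilibrium.

Check each profile: it is a Nash equilibrium iff no player can strictly gain by switching unilaterally.
(Low, Idle): Plant 1 can switch to Medium (0 → 3.7). Not NE.
(Low, Low): Plant 2 can switch to Idle (2 → 4.7). Not NE.
(Low, Medium): Plant 1 can switch to Medium (0.6 → 2.6). Not NE.
(Low, High): Plant 1 can switch to Medium (1.2 → 4.1). Not NE.
(Medium, Idle): Plant 2 can switch to High (4.2 → 5.2). Not NE.
(Medium, Low): Plant 1 can switch to Low (1.2 → 5.4). Not NE.
(The remaining 6 profiles each have a profitable deviation by the same check.)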